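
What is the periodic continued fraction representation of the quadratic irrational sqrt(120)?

[10; (1, 20)]

Write x_i = (sqrt(120) + m_i)/d_i with (m_0, d_0) = (0, 1). a_0 = floor(sqrt(120)) = 10, since 10^2 = 100 <= 120 < 121 = 11^2.
Iterate m_{i+1} = d_i*a_i - m_i, d_{i+1} = (120 - m_{i+1}^2)/d_i, a_{i+1} = floor((a_0 + m_{i+1})/d_{i+1}):
  m_1 = 1*10 - 0 = 10, d_1 = (120 - 10^2)/1 = 20/1 = 20, a_1 = floor((10 + 10)/20) = 1.
  m_2 = 20*1 - 10 = 10, d_2 = (120 - 10^2)/20 = 20/20 = 1, a_2 = floor((10 + 10)/1) = 20.
  m_3 = 1*20 - 10 = 10, d_3 = (120 - 10^2)/1 = 20/1 = 20: (m_3, d_3) = (m_1, d_1) = (10, 20), so from here the quotients repeat a_1, a_2; the period length is 2.
Hence the expansion of sqrt(120) is a_0 = 10 followed by the repeating block 1, 20 (period 2).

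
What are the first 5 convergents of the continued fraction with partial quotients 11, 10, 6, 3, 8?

11/1, 111/10, 677/61, 2142/193, 17813/1605

Using the convergent recurrence p_i = a_i*p_{i-1} + p_{i-2}, q_i = a_i*q_{i-1} + q_{i-2} with p_{-2}=0, p_{-1}=1, q_{-2}=1, q_{-1}=0:
  i=0: a_0=11, p_0 = 11*1 + 0 = 11, q_0 = 11*0 + 1 = 1.
  i=1: a_1=10, p_1 = 10*11 + 1 = 111, q_1 = 10*1 + 0 = 10.
  i=2: a_2=6, p_2 = 6*111 + 11 = 677, q_2 = 6*10 + 1 = 61.
  i=3: a_3=3, p_3 = 3*677 + 111 = 2142, q_3 = 3*61 + 10 = 193.
  i=4: a_4=8, p_4 = 8*2142 + 677 = 17813, q_4 = 8*193 + 61 = 1605.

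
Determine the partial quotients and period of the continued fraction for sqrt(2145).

Write x_i = (sqrt(2145) + m_i)/d_i with (m_0, d_0) = (0, 1). a_0 = floor(sqrt(2145)) = 46, since 46^2 = 2116 <= 2145 < 2209 = 47^2.
Iterate m_{i+1} = d_i*a_i - m_i, d_{i+1} = (2145 - m_{i+1}^2)/d_i, a_{i+1} = floor((a_0 + m_{i+1})/d_{i+1}):
  m_1 = 1*46 - 0 = 46, d_1 = (2145 - 46^2)/1 = 29/1 = 29, a_1 = floor((46 + 46)/29) = 3.
  m_2 = 29*3 - 46 = 41, d_2 = (2145 - 41^2)/29 = 464/29 = 16, a_2 = floor((46 + 41)/16) = 5.
  m_3 = 16*5 - 41 = 39, d_3 = (2145 - 39^2)/16 = 624/16 = 39, a_3 = floor((46 + 39)/39) = 2.
  m_4 = 39*2 - 39 = 39, d_4 = (2145 - 39^2)/39 = 624/39 = 16, a_4 = floor((46 + 39)/16) = 5.
  m_5 = 16*5 - 39 = 41, d_5 = (2145 - 41^2)/16 = 464/16 = 29, a_5 = floor((46 + 41)/29) = 3.
  m_6 = 29*3 - 41 = 46, d_6 = (2145 - 46^2)/29 = 29/29 = 1, a_6 = floor((46 + 46)/1) = 92.
  m_7 = 1*92 - 46 = 46, d_7 = (2145 - 46^2)/1 = 29/1 = 29: (m_7, d_7) = (m_1, d_1) = (46, 29), so from here the quotients repeat a_1, ..., a_6; the period length is 6.
Hence the expansion of sqrt(2145) is a_0 = 46 followed by the repeating block 3, 5, 2, 5, 3, 92 (period 6).

[46; (3, 5, 2, 5, 3, 92)]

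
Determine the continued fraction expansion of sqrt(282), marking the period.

[16; (1, 3, 1, 4, 1, 3, 1, 32)]

Write x_i = (sqrt(282) + m_i)/d_i with (m_0, d_0) = (0, 1). a_0 = floor(sqrt(282)) = 16, since 16^2 = 256 <= 282 < 289 = 17^2.
Iterate m_{i+1} = d_i*a_i - m_i, d_{i+1} = (282 - m_{i+1}^2)/d_i, a_{i+1} = floor((a_0 + m_{i+1})/d_{i+1}):
  m_1 = 1*16 - 0 = 16, d_1 = (282 - 16^2)/1 = 26/1 = 26, a_1 = floor((16 + 16)/26) = 1.
  m_2 = 26*1 - 16 = 10, d_2 = (282 - 10^2)/26 = 182/26 = 7, a_2 = floor((16 + 10)/7) = 3.
  m_3 = 7*3 - 10 = 11, d_3 = (282 - 11^2)/7 = 161/7 = 23, a_3 = floor((16 + 11)/23) = 1.
  m_4 = 23*1 - 11 = 12, d_4 = (282 - 12^2)/23 = 138/23 = 6, a_4 = floor((16 + 12)/6) = 4.
  m_5 = 6*4 - 12 = 12, d_5 = (282 - 12^2)/6 = 138/6 = 23, a_5 = floor((16 + 12)/23) = 1.
  m_6 = 23*1 - 12 = 11, d_6 = (282 - 11^2)/23 = 161/23 = 7, a_6 = floor((16 + 11)/7) = 3.
  m_7 = 7*3 - 11 = 10, d_7 = (282 - 10^2)/7 = 182/7 = 26, a_7 = floor((16 + 10)/26) = 1.
  m_8 = 26*1 - 10 = 16, d_8 = (282 - 16^2)/26 = 26/26 = 1, a_8 = floor((16 + 16)/1) = 32.
  m_9 = 1*32 - 16 = 16, d_9 = (282 - 16^2)/1 = 26/1 = 26: (m_9, d_9) = (m_1, d_1) = (16, 26), so from here the quotients repeat a_1, ..., a_8; the period length is 8.
Hence the expansion of sqrt(282) is a_0 = 16 followed by the repeating block 1, 3, 1, 4, 1, 3, 1, 32 (period 8).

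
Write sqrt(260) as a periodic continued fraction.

[16; (8, 32)]

Write x_i = (sqrt(260) + m_i)/d_i with (m_0, d_0) = (0, 1). a_0 = floor(sqrt(260)) = 16, since 16^2 = 256 <= 260 < 289 = 17^2.
Iterate m_{i+1} = d_i*a_i - m_i, d_{i+1} = (260 - m_{i+1}^2)/d_i, a_{i+1} = floor((a_0 + m_{i+1})/d_{i+1}):
  m_1 = 1*16 - 0 = 16, d_1 = (260 - 16^2)/1 = 4/1 = 4, a_1 = floor((16 + 16)/4) = 8.
  m_2 = 4*8 - 16 = 16, d_2 = (260 - 16^2)/4 = 4/4 = 1, a_2 = floor((16 + 16)/1) = 32.
  m_3 = 1*32 - 16 = 16, d_3 = (260 - 16^2)/1 = 4/1 = 4: (m_3, d_3) = (m_1, d_1) = (16, 4), so from here the quotients repeat a_1, a_2; the period length is 2.
Hence the expansion of sqrt(260) is a_0 = 16 followed by the repeating block 8, 32 (period 2).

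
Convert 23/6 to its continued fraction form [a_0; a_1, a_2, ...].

Run the Euclidean algorithm on 23 and 6; the successive quotients are the partial quotients a_0, a_1, ... (each step inverts the fractional part left over by the previous one):
  23 = 3*6 + 5, so a_0 = 3.
  6 = 1*5 + 1, so a_1 = 1.
  5 = 5*1 + 0, so a_2 = 5.
The remainder reaches 0 after 3 divisions, so the expansion has 3 partial quotients, read off in order.

[3; 1, 5]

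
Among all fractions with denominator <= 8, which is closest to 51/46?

Expand x = 51/46 as a continued fraction with the Euclidean algorithm:
  51 = 1*46 + 5, so a_0 = 1.
  46 = 9*5 + 1, so a_1 = 9.
  5 = 5*1 + 0, so a_2 = 5.
so x = [1; 9, 5].
Convergents (p_i = a_i*p_{i-1} + p_{i-2}, q_i = a_i*q_{i-1} + q_{i-2} with p_{-2}=0, p_{-1}=1, q_{-2}=1, q_{-1}=0), until the denominator exceeds 8:
  i=0: a_0=1, p_0 = 1*1 + 0 = 1, q_0 = 1*0 + 1 = 1.
  i=1: a_1=9, p_1 = 9*1 + 1 = 10, q_1 = 9*1 + 0 = 9.
q_1 = 9 > 8, so the last convergent with denominator <= 8 is p_0/q_0 = 1/1.
The closest fraction with denominator <= 8 is either p_0/q_0 or the intermediate fraction (k*p_0 + p_{-1})/(k*q_0 + q_{-1}) with the largest k >= 1 whose denominator stays <= 8; these approach x as k grows, and every other convergent or intermediate fraction in range is farther away.
Largest k: floor((8 - q_{-1})/q_0) = floor((8 - 0)/1) = 8 (using the seeds p_{-1} = 1, q_{-1} = 0).
That gives (8*1 + 1)/(8*1 + 0) = 9/8.
Compare the errors: |x - 1/1| = |51*1 - 1*46|/(46*1) = 5/46, and |x - 9/8| = |51*8 - 9*46|/(46*8) = 6/368.
Cross-multiplying, 6*46 = 276 < 1840 = 5*368, so 6/368 is smaller: the intermediate fraction 9/8 is closer to x than 1/1.

9/8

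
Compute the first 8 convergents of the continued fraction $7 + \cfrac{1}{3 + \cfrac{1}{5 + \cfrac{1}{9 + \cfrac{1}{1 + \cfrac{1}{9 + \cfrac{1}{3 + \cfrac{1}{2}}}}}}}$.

7/1, 22/3, 117/16, 1075/147, 1192/163, 11803/1614, 36601/5005, 85005/11624

Using the convergent recurrence p_i = a_i*p_{i-1} + p_{i-2}, q_i = a_i*q_{i-1} + q_{i-2} with p_{-2}=0, p_{-1}=1, q_{-2}=1, q_{-1}=0:
  i=0: a_0=7, p_0 = 7*1 + 0 = 7, q_0 = 7*0 + 1 = 1.
  i=1: a_1=3, p_1 = 3*7 + 1 = 22, q_1 = 3*1 + 0 = 3.
  i=2: a_2=5, p_2 = 5*22 + 7 = 117, q_2 = 5*3 + 1 = 16.
  i=3: a_3=9, p_3 = 9*117 + 22 = 1075, q_3 = 9*16 + 3 = 147.
  i=4: a_4=1, p_4 = 1*1075 + 117 = 1192, q_4 = 1*147 + 16 = 163.
  i=5: a_5=9, p_5 = 9*1192 + 1075 = 11803, q_5 = 9*163 + 147 = 1614.
  i=6: a_6=3, p_6 = 3*11803 + 1192 = 36601, q_6 = 3*1614 + 163 = 5005.
  i=7: a_7=2, p_7 = 2*36601 + 11803 = 85005, q_7 = 2*5005 + 1614 = 11624.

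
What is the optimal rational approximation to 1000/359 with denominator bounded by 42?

Expand x = 1000/359 as a continued fraction with the Euclidean algorithm:
  1000 = 2*359 + 282, so a_0 = 2.
  359 = 1*282 + 77, so a_1 = 1.
  282 = 3*77 + 51, so a_2 = 3.
  77 = 1*51 + 26, so a_3 = 1.
  51 = 1*26 + 25, so a_4 = 1.
  26 = 1*25 + 1, so a_5 = 1.
  25 = 25*1 + 0, so a_6 = 25.
so x = [2; 1, 3, 1, 1, 1, 25].
Convergents (p_i = a_i*p_{i-1} + p_{i-2}, q_i = a_i*q_{i-1} + q_{i-2} with p_{-2}=0, p_{-1}=1, q_{-2}=1, q_{-1}=0), until the denominator exceeds 42:
  i=0: a_0=2, p_0 = 2*1 + 0 = 2, q_0 = 2*0 + 1 = 1.
  i=1: a_1=1, p_1 = 1*2 + 1 = 3, q_1 = 1*1 + 0 = 1.
  i=2: a_2=3, p_2 = 3*3 + 2 = 11, q_2 = 3*1 + 1 = 4.
  i=3: a_3=1, p_3 = 1*11 + 3 = 14, q_3 = 1*4 + 1 = 5.
  i=4: a_4=1, p_4 = 1*14 + 11 = 25, q_4 = 1*5 + 4 = 9.
  i=5: a_5=1, p_5 = 1*25 + 14 = 39, q_5 = 1*9 + 5 = 14.
  i=6: a_6=25, p_6 = 25*39 + 25 = 1000, q_6 = 25*14 + 9 = 359.
q_6 = 359 > 42, so the last convergent with denominator <= 42 is p_5/q_5 = 39/14.
The closest fraction with denominator <= 42 is either p_5/q_5 or the intermediate fraction (k*p_5 + p_4)/(k*q_5 + q_4) with the largest k >= 1 whose denominator stays <= 42; these approach x as k grows, and every other convergent or intermediate fraction in range is farther away.
Largest k: floor((42 - q_4)/q_5) = floor((42 - 9)/14) = 2.
That gives (2*39 + 25)/(2*14 + 9) = 103/37.
Compare the errors: |x - 39/14| = |1000*14 - 39*359|/(359*14) = 1/5026, and |x - 103/37| = |1000*37 - 103*359|/(359*37) = 23/13283.
Cross-multiplying, 1*13283 = 13283 < 115598 = 23*5026, so 1/5026 is smaller: the convergent 39/14 is closer to x than 103/37.

39/14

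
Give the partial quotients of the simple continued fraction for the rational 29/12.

Run the Euclidean algorithm on 29 and 12; the successive quotients are the partial quotients a_0, a_1, ... (each step inverts the fractional part left over by the previous one):
  29 = 2*12 + 5, so a_0 = 2.
  12 = 2*5 + 2, so a_1 = 2.
  5 = 2*2 + 1, so a_2 = 2.
  2 = 2*1 + 0, so a_3 = 2.
The remainder reaches 0 after 4 divisions, so the expansion has 4 partial quotients, read off in order.

[2; 2, 2, 2]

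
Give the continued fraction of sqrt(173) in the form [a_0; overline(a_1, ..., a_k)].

[13; overline(6, 1, 1, 6, 26)]

Write x_i = (sqrt(173) + m_i)/d_i with (m_0, d_0) = (0, 1). a_0 = floor(sqrt(173)) = 13, since 13^2 = 169 <= 173 < 196 = 14^2.
Iterate m_{i+1} = d_i*a_i - m_i, d_{i+1} = (173 - m_{i+1}^2)/d_i, a_{i+1} = floor((a_0 + m_{i+1})/d_{i+1}):
  m_1 = 1*13 - 0 = 13, d_1 = (173 - 13^2)/1 = 4/1 = 4, a_1 = floor((13 + 13)/4) = 6.
  m_2 = 4*6 - 13 = 11, d_2 = (173 - 11^2)/4 = 52/4 = 13, a_2 = floor((13 + 11)/13) = 1.
  m_3 = 13*1 - 11 = 2, d_3 = (173 - 2^2)/13 = 169/13 = 13, a_3 = floor((13 + 2)/13) = 1.
  m_4 = 13*1 - 2 = 11, d_4 = (173 - 11^2)/13 = 52/13 = 4, a_4 = floor((13 + 11)/4) = 6.
  m_5 = 4*6 - 11 = 13, d_5 = (173 - 13^2)/4 = 4/4 = 1, a_5 = floor((13 + 13)/1) = 26.
  m_6 = 1*26 - 13 = 13, d_6 = (173 - 13^2)/1 = 4/1 = 4: (m_6, d_6) = (m_1, d_1) = (13, 4), so from here the quotients repeat a_1, ..., a_5; the period length is 5.
Hence the expansion of sqrt(173) is a_0 = 13 followed by the repeating block 6, 1, 1, 6, 26 (period 5).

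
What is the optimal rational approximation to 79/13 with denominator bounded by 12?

Expand x = 79/13 as a continued fraction with the Euclidean algorithm:
  79 = 6*13 + 1, so a_0 = 6.
  13 = 13*1 + 0, so a_1 = 13.
so x = [6; 13].
Convergents (p_i = a_i*p_{i-1} + p_{i-2}, q_i = a_i*q_{i-1} + q_{i-2} with p_{-2}=0, p_{-1}=1, q_{-2}=1, q_{-1}=0), until the denominator exceeds 12:
  i=0: a_0=6, p_0 = 6*1 + 0 = 6, q_0 = 6*0 + 1 = 1.
  i=1: a_1=13, p_1 = 13*6 + 1 = 79, q_1 = 13*1 + 0 = 13.
q_1 = 13 > 12, so the last convergent with denominator <= 12 is p_0/q_0 = 6/1.
The closest fraction with denominator <= 12 is either p_0/q_0 or the intermediate fraction (k*p_0 + p_{-1})/(k*q_0 + q_{-1}) with the largest k >= 1 whose denominator stays <= 12; these approach x as k grows, and every other convergent or intermediate fraction in range is farther away.
Largest k: floor((12 - q_{-1})/q_0) = floor((12 - 0)/1) = 12 (using the seeds p_{-1} = 1, q_{-1} = 0).
That gives (12*6 + 1)/(12*1 + 0) = 73/12.
Compare the errors: |x - 6/1| = |79*1 - 6*13|/(13*1) = 1/13, and |x - 73/12| = |79*12 - 73*13|/(13*12) = 1/156.
Cross-multiplying, 1*13 = 13 < 156 = 1*156, so 1/156 is smaller: the intermediate fraction 73/12 is closer to x than 6/1.

73/12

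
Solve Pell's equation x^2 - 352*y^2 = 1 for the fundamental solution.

First expand sqrt(352) as a continued fraction. With x_i = (sqrt(352) + m_i)/d_i and (m_0, d_0) = (0, 1): a_0 = floor(sqrt(352)) = 18, since 18^2 = 324 <= 352 < 361 = 19^2.
Iterate m_{i+1} = d_i*a_i - m_i, d_{i+1} = (352 - m_{i+1}^2)/d_i, a_{i+1} = floor((a_0 + m_{i+1})/d_{i+1}):
  m_1 = 1*18 - 0 = 18, d_1 = (352 - 18^2)/1 = 28/1 = 28, a_1 = floor((18 + 18)/28) = 1.
  m_2 = 28*1 - 18 = 10, d_2 = (352 - 10^2)/28 = 252/28 = 9, a_2 = floor((18 + 10)/9) = 3.
  m_3 = 9*3 - 10 = 17, d_3 = (352 - 17^2)/9 = 63/9 = 7, a_3 = floor((18 + 17)/7) = 5.
  m_4 = 7*5 - 17 = 18, d_4 = (352 - 18^2)/7 = 28/7 = 4, a_4 = floor((18 + 18)/4) = 9.
  m_5 = 4*9 - 18 = 18, d_5 = (352 - 18^2)/4 = 28/4 = 7, a_5 = floor((18 + 18)/7) = 5.
  m_6 = 7*5 - 18 = 17, d_6 = (352 - 17^2)/7 = 63/7 = 9, a_6 = floor((18 + 17)/9) = 3.
  m_7 = 9*3 - 17 = 10, d_7 = (352 - 10^2)/9 = 252/9 = 28, a_7 = floor((18 + 10)/28) = 1.
  m_8 = 28*1 - 10 = 18, d_8 = (352 - 18^2)/28 = 28/28 = 1, a_8 = floor((18 + 18)/1) = 36.
  m_9 = 1*36 - 18 = 18, d_9 = (352 - 18^2)/1 = 28/1 = 28: (m_9, d_9) = (m_1, d_1) = (18, 28), so from here the quotients repeat a_1, ..., a_8; the period length is 8.
So sqrt(352) = [18; (1, 3, 5, 9, 5, 3, 1, 36)] with period length k = 8.
k is even, so the fundamental solution of x^2 - 352y^2 = 1 is (p_{k-1}, q_{k-1}) = (p_7, q_7); compute convergents through index 7.
Convergents (p_i = a_i*p_{i-1} + p_{i-2}, q_i = a_i*q_{i-1} + q_{i-2} with p_{-2}=0, p_{-1}=1, q_{-2}=1, q_{-1}=0):
  i=0: a_0=18, p_0 = 18*1 + 0 = 18, q_0 = 18*0 + 1 = 1.
  i=1: a_1=1, p_1 = 1*18 + 1 = 19, q_1 = 1*1 + 0 = 1.
  i=2: a_2=3, p_2 = 3*19 + 18 = 75, q_2 = 3*1 + 1 = 4.
  i=3: a_3=5, p_3 = 5*75 + 19 = 394, q_3 = 5*4 + 1 = 21.
  i=4: a_4=9, p_4 = 9*394 + 75 = 3621, q_4 = 9*21 + 4 = 193.
  i=5: a_5=5, p_5 = 5*3621 + 394 = 18499, q_5 = 5*193 + 21 = 986.
  i=6: a_6=3, p_6 = 3*18499 + 3621 = 59118, q_6 = 3*986 + 193 = 3151.
  i=7: a_7=1, p_7 = 1*59118 + 18499 = 77617, q_7 = 1*3151 + 986 = 4137.
Check: 77617^2 - 352*4137^2 = 6024398689 - 6024398688 = 1, so (x, y) = (77617, 4137) solves the equation, and by the theorem it is the least positive solution.

(x, y) = (77617, 4137)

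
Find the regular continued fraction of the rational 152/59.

[2; 1, 1, 2, 1, 3, 2]

Run the Euclidean algorithm on 152 and 59; the successive quotients are the partial quotients a_0, a_1, ... (each step inverts the fractional part left over by the previous one):
  152 = 2*59 + 34, so a_0 = 2.
  59 = 1*34 + 25, so a_1 = 1.
  34 = 1*25 + 9, so a_2 = 1.
  25 = 2*9 + 7, so a_3 = 2.
  9 = 1*7 + 2, so a_4 = 1.
  7 = 3*2 + 1, so a_5 = 3.
  2 = 2*1 + 0, so a_6 = 2.
The remainder reaches 0 after 7 divisions, so the expansion has 7 partial quotients, read off in order.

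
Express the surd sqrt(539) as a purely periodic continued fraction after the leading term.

[23; (4, 1, 1, 1, 1, 1, 4, 46)]

Write x_i = (sqrt(539) + m_i)/d_i with (m_0, d_0) = (0, 1). a_0 = floor(sqrt(539)) = 23, since 23^2 = 529 <= 539 < 576 = 24^2.
Iterate m_{i+1} = d_i*a_i - m_i, d_{i+1} = (539 - m_{i+1}^2)/d_i, a_{i+1} = floor((a_0 + m_{i+1})/d_{i+1}):
  m_1 = 1*23 - 0 = 23, d_1 = (539 - 23^2)/1 = 10/1 = 10, a_1 = floor((23 + 23)/10) = 4.
  m_2 = 10*4 - 23 = 17, d_2 = (539 - 17^2)/10 = 250/10 = 25, a_2 = floor((23 + 17)/25) = 1.
  m_3 = 25*1 - 17 = 8, d_3 = (539 - 8^2)/25 = 475/25 = 19, a_3 = floor((23 + 8)/19) = 1.
  m_4 = 19*1 - 8 = 11, d_4 = (539 - 11^2)/19 = 418/19 = 22, a_4 = floor((23 + 11)/22) = 1.
  m_5 = 22*1 - 11 = 11, d_5 = (539 - 11^2)/22 = 418/22 = 19, a_5 = floor((23 + 11)/19) = 1.
  m_6 = 19*1 - 11 = 8, d_6 = (539 - 8^2)/19 = 475/19 = 25, a_6 = floor((23 + 8)/25) = 1.
  m_7 = 25*1 - 8 = 17, d_7 = (539 - 17^2)/25 = 250/25 = 10, a_7 = floor((23 + 17)/10) = 4.
  m_8 = 10*4 - 17 = 23, d_8 = (539 - 23^2)/10 = 10/10 = 1, a_8 = floor((23 + 23)/1) = 46.
  m_9 = 1*46 - 23 = 23, d_9 = (539 - 23^2)/1 = 10/1 = 10: (m_9, d_9) = (m_1, d_1) = (23, 10), so from here the quotients repeat a_1, ..., a_8; the period length is 8.
Hence the expansion of sqrt(539) is a_0 = 23 followed by the repeating block 4, 1, 1, 1, 1, 1, 4, 46 (period 8).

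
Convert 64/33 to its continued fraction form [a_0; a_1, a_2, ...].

Run the Euclidean algorithm on 64 and 33; the successive quotients are the partial quotients a_0, a_1, ... (each step inverts the fractional part left over by the previous one):
  64 = 1*33 + 31, so a_0 = 1.
  33 = 1*31 + 2, so a_1 = 1.
  31 = 15*2 + 1, so a_2 = 15.
  2 = 2*1 + 0, so a_3 = 2.
The remainder reaches 0 after 4 divisions, so the expansion has 4 partial quotients, read off in order.

[1; 1, 15, 2]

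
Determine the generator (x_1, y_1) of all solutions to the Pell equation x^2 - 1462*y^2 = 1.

(x, y) = (2753, 72)

First expand sqrt(1462) as a continued fraction. With x_i = (sqrt(1462) + m_i)/d_i and (m_0, d_0) = (0, 1): a_0 = floor(sqrt(1462)) = 38, since 38^2 = 1444 <= 1462 < 1521 = 39^2.
Iterate m_{i+1} = d_i*a_i - m_i, d_{i+1} = (1462 - m_{i+1}^2)/d_i, a_{i+1} = floor((a_0 + m_{i+1})/d_{i+1}):
  m_1 = 1*38 - 0 = 38, d_1 = (1462 - 38^2)/1 = 18/1 = 18, a_1 = floor((38 + 38)/18) = 4.
  m_2 = 18*4 - 38 = 34, d_2 = (1462 - 34^2)/18 = 306/18 = 17, a_2 = floor((38 + 34)/17) = 4.
  m_3 = 17*4 - 34 = 34, d_3 = (1462 - 34^2)/17 = 306/17 = 18, a_3 = floor((38 + 34)/18) = 4.
  m_4 = 18*4 - 34 = 38, d_4 = (1462 - 38^2)/18 = 18/18 = 1, a_4 = floor((38 + 38)/1) = 76.
  m_5 = 1*76 - 38 = 38, d_5 = (1462 - 38^2)/1 = 18/1 = 18: (m_5, d_5) = (m_1, d_1) = (38, 18), so from here the quotients repeat a_1, ..., a_4; the period length is 4.
So sqrt(1462) = [38; (4, 4, 4, 76)] with period length k = 4.
k is even, so the fundamental solution of x^2 - 1462y^2 = 1 is (p_{k-1}, q_{k-1}) = (p_3, q_3); compute convergents through index 3.
Convergents (p_i = a_i*p_{i-1} + p_{i-2}, q_i = a_i*q_{i-1} + q_{i-2} with p_{-2}=0, p_{-1}=1, q_{-2}=1, q_{-1}=0):
  i=0: a_0=38, p_0 = 38*1 + 0 = 38, q_0 = 38*0 + 1 = 1.
  i=1: a_1=4, p_1 = 4*38 + 1 = 153, q_1 = 4*1 + 0 = 4.
  i=2: a_2=4, p_2 = 4*153 + 38 = 650, q_2 = 4*4 + 1 = 17.
  i=3: a_3=4, p_3 = 4*650 + 153 = 2753, q_3 = 4*17 + 4 = 72.
Check: 2753^2 - 1462*72^2 = 7579009 - 7579008 = 1, so (x, y) = (2753, 72) solves the equation, and by the theorem it is the least positive solution.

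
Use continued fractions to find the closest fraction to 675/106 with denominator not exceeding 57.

Expand x = 675/106 as a continued fraction with the Euclidean algorithm:
  675 = 6*106 + 39, so a_0 = 6.
  106 = 2*39 + 28, so a_1 = 2.
  39 = 1*28 + 11, so a_2 = 1.
  28 = 2*11 + 6, so a_3 = 2.
  11 = 1*6 + 5, so a_4 = 1.
  6 = 1*5 + 1, so a_5 = 1.
  5 = 5*1 + 0, so a_6 = 5.
so x = [6; 2, 1, 2, 1, 1, 5].
Convergents (p_i = a_i*p_{i-1} + p_{i-2}, q_i = a_i*q_{i-1} + q_{i-2} with p_{-2}=0, p_{-1}=1, q_{-2}=1, q_{-1}=0), until the denominator exceeds 57:
  i=0: a_0=6, p_0 = 6*1 + 0 = 6, q_0 = 6*0 + 1 = 1.
  i=1: a_1=2, p_1 = 2*6 + 1 = 13, q_1 = 2*1 + 0 = 2.
  i=2: a_2=1, p_2 = 1*13 + 6 = 19, q_2 = 1*2 + 1 = 3.
  i=3: a_3=2, p_3 = 2*19 + 13 = 51, q_3 = 2*3 + 2 = 8.
  i=4: a_4=1, p_4 = 1*51 + 19 = 70, q_4 = 1*8 + 3 = 11.
  i=5: a_5=1, p_5 = 1*70 + 51 = 121, q_5 = 1*11 + 8 = 19.
  i=6: a_6=5, p_6 = 5*121 + 70 = 675, q_6 = 5*19 + 11 = 106.
q_6 = 106 > 57, so the last convergent with denominator <= 57 is p_5/q_5 = 121/19.
The closest fraction with denominator <= 57 is either p_5/q_5 or the intermediate fraction (k*p_5 + p_4)/(k*q_5 + q_4) with the largest k >= 1 whose denominator stays <= 57; these approach x as k grows, and every other convergent or intermediate fraction in range is farther away.
Largest k: floor((57 - q_4)/q_5) = floor((57 - 11)/19) = 2.
That gives (2*121 + 70)/(2*19 + 11) = 312/49.
Compare the errors: |x - 121/19| = |675*19 - 121*106|/(106*19) = 1/2014, and |x - 312/49| = |675*49 - 312*106|/(106*49) = 3/5194.
Cross-multiplying, 1*5194 = 5194 < 6042 = 3*2014, so 1/2014 is smaller: the convergent 121/19 is closer to x than 312/49.

121/19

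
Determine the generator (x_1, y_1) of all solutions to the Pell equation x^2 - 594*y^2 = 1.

First expand sqrt(594) as a continued fraction. With x_i = (sqrt(594) + m_i)/d_i and (m_0, d_0) = (0, 1): a_0 = floor(sqrt(594)) = 24, since 24^2 = 576 <= 594 < 625 = 25^2.
Iterate m_{i+1} = d_i*a_i - m_i, d_{i+1} = (594 - m_{i+1}^2)/d_i, a_{i+1} = floor((a_0 + m_{i+1})/d_{i+1}):
  m_1 = 1*24 - 0 = 24, d_1 = (594 - 24^2)/1 = 18/1 = 18, a_1 = floor((24 + 24)/18) = 2.
  m_2 = 18*2 - 24 = 12, d_2 = (594 - 12^2)/18 = 450/18 = 25, a_2 = floor((24 + 12)/25) = 1.
  m_3 = 25*1 - 12 = 13, d_3 = (594 - 13^2)/25 = 425/25 = 17, a_3 = floor((24 + 13)/17) = 2.
  m_4 = 17*2 - 13 = 21, d_4 = (594 - 21^2)/17 = 153/17 = 9, a_4 = floor((24 + 21)/9) = 5.
  m_5 = 9*5 - 21 = 24, d_5 = (594 - 24^2)/9 = 18/9 = 2, a_5 = floor((24 + 24)/2) = 24.
  m_6 = 2*24 - 24 = 24, d_6 = (594 - 24^2)/2 = 18/2 = 9, a_6 = floor((24 + 24)/9) = 5.
  m_7 = 9*5 - 24 = 21, d_7 = (594 - 21^2)/9 = 153/9 = 17, a_7 = floor((24 + 21)/17) = 2.
  m_8 = 17*2 - 21 = 13, d_8 = (594 - 13^2)/17 = 425/17 = 25, a_8 = floor((24 + 13)/25) = 1.
  m_9 = 25*1 - 13 = 12, d_9 = (594 - 12^2)/25 = 450/25 = 18, a_9 = floor((24 + 12)/18) = 2.
  m_10 = 18*2 - 12 = 24, d_10 = (594 - 24^2)/18 = 18/18 = 1, a_10 = floor((24 + 24)/1) = 48.
  m_11 = 1*48 - 24 = 24, d_11 = (594 - 24^2)/1 = 18/1 = 18: (m_11, d_11) = (m_1, d_1) = (24, 18), so from here the quotients repeat a_1, ..., a_10; the period length is 10.
So sqrt(594) = [24; (2, 1, 2, 5, 24, 5, 2, 1, 2, 48)] with period length k = 10.
k is even, so the fundamental solution of x^2 - 594y^2 = 1 is (p_{k-1}, q_{k-1}) = (p_9, q_9); compute convergents through index 9.
Convergents (p_i = a_i*p_{i-1} + p_{i-2}, q_i = a_i*q_{i-1} + q_{i-2} with p_{-2}=0, p_{-1}=1, q_{-2}=1, q_{-1}=0):
  i=0: a_0=24, p_0 = 24*1 + 0 = 24, q_0 = 24*0 + 1 = 1.
  i=1: a_1=2, p_1 = 2*24 + 1 = 49, q_1 = 2*1 + 0 = 2.
  i=2: a_2=1, p_2 = 1*49 + 24 = 73, q_2 = 1*2 + 1 = 3.
  i=3: a_3=2, p_3 = 2*73 + 49 = 195, q_3 = 2*3 + 2 = 8.
  i=4: a_4=5, p_4 = 5*195 + 73 = 1048, q_4 = 5*8 + 3 = 43.
  i=5: a_5=24, p_5 = 24*1048 + 195 = 25347, q_5 = 24*43 + 8 = 1040.
  i=6: a_6=5, p_6 = 5*25347 + 1048 = 127783, q_6 = 5*1040 + 43 = 5243.
  i=7: a_7=2, p_7 = 2*127783 + 25347 = 280913, q_7 = 2*5243 + 1040 = 11526.
  i=8: a_8=1, p_8 = 1*280913 + 127783 = 408696, q_8 = 1*11526 + 5243 = 16769.
  i=9: a_9=2, p_9 = 2*408696 + 280913 = 1098305, q_9 = 2*16769 + 11526 = 45064.
Check: 1098305^2 - 594*45064^2 = 1206273873025 - 1206273873024 = 1, so (x, y) = (1098305, 45064) solves the equation, and by the theorem it is the least positive solution.

(x, y) = (1098305, 45064)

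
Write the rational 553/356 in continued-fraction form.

Run the Euclidean algorithm on 553 and 356; the successive quotients are the partial quotients a_0, a_1, ... (each step inverts the fractional part left over by the previous one):
  553 = 1*356 + 197, so a_0 = 1.
  356 = 1*197 + 159, so a_1 = 1.
  197 = 1*159 + 38, so a_2 = 1.
  159 = 4*38 + 7, so a_3 = 4.
  38 = 5*7 + 3, so a_4 = 5.
  7 = 2*3 + 1, so a_5 = 2.
  3 = 3*1 + 0, so a_6 = 3.
The remainder reaches 0 after 7 divisions, so the expansion has 7 partial quotients, read off in order.

[1; 1, 1, 4, 5, 2, 3]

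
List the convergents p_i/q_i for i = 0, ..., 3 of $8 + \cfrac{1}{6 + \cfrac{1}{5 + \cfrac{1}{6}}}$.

Using the convergent recurrence p_i = a_i*p_{i-1} + p_{i-2}, q_i = a_i*q_{i-1} + q_{i-2} with p_{-2}=0, p_{-1}=1, q_{-2}=1, q_{-1}=0:
  i=0: a_0=8, p_0 = 8*1 + 0 = 8, q_0 = 8*0 + 1 = 1.
  i=1: a_1=6, p_1 = 6*8 + 1 = 49, q_1 = 6*1 + 0 = 6.
  i=2: a_2=5, p_2 = 5*49 + 8 = 253, q_2 = 5*6 + 1 = 31.
  i=3: a_3=6, p_3 = 6*253 + 49 = 1567, q_3 = 6*31 + 6 = 192.

8/1, 49/6, 253/31, 1567/192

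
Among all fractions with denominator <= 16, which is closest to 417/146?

Expand x = 417/146 as a continued fraction with the Euclidean algorithm:
  417 = 2*146 + 125, so a_0 = 2.
  146 = 1*125 + 21, so a_1 = 1.
  125 = 5*21 + 20, so a_2 = 5.
  21 = 1*20 + 1, so a_3 = 1.
  20 = 20*1 + 0, so a_4 = 20.
so x = [2; 1, 5, 1, 20].
Convergents (p_i = a_i*p_{i-1} + p_{i-2}, q_i = a_i*q_{i-1} + q_{i-2} with p_{-2}=0, p_{-1}=1, q_{-2}=1, q_{-1}=0), until the denominator exceeds 16:
  i=0: a_0=2, p_0 = 2*1 + 0 = 2, q_0 = 2*0 + 1 = 1.
  i=1: a_1=1, p_1 = 1*2 + 1 = 3, q_1 = 1*1 + 0 = 1.
  i=2: a_2=5, p_2 = 5*3 + 2 = 17, q_2 = 5*1 + 1 = 6.
  i=3: a_3=1, p_3 = 1*17 + 3 = 20, q_3 = 1*6 + 1 = 7.
  i=4: a_4=20, p_4 = 20*20 + 17 = 417, q_4 = 20*7 + 6 = 146.
q_4 = 146 > 16, so the last convergent with denominator <= 16 is p_3/q_3 = 20/7.
The closest fraction with denominator <= 16 is either p_3/q_3 or the intermediate fraction (k*p_3 + p_2)/(k*q_3 + q_2) with the largest k >= 1 whose denominator stays <= 16; these approach x as k grows, and every other convergent or intermediate fraction in range is farther away.
Largest k: floor((16 - q_2)/q_3) = floor((16 - 6)/7) = 1.
That gives (1*20 + 17)/(1*7 + 6) = 37/13.
Compare the errors: |x - 20/7| = |417*7 - 20*146|/(146*7) = 1/1022, and |x - 37/13| = |417*13 - 37*146|/(146*13) = 19/1898.
Cross-multiplying, 1*1898 = 1898 < 19418 = 19*1022, so 1/1022 is smaller: the convergent 20/7 is closer to x than 37/13.

20/7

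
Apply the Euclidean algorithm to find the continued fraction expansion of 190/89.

[2; 7, 2, 2, 2]

Run the Euclidean algorithm on 190 and 89; the successive quotients are the partial quotients a_0, a_1, ... (each step inverts the fractional part left over by the previous one):
  190 = 2*89 + 12, so a_0 = 2.
  89 = 7*12 + 5, so a_1 = 7.
  12 = 2*5 + 2, so a_2 = 2.
  5 = 2*2 + 1, so a_3 = 2.
  2 = 2*1 + 0, so a_4 = 2.
The remainder reaches 0 after 5 divisions, so the expansion has 5 partial quotients, read off in order.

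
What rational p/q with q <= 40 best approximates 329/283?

43/37

Expand x = 329/283 as a continued fraction with the Euclidean algorithm:
  329 = 1*283 + 46, so a_0 = 1.
  283 = 6*46 + 7, so a_1 = 6.
  46 = 6*7 + 4, so a_2 = 6.
  7 = 1*4 + 3, so a_3 = 1.
  4 = 1*3 + 1, so a_4 = 1.
  3 = 3*1 + 0, so a_5 = 3.
so x = [1; 6, 6, 1, 1, 3].
Convergents (p_i = a_i*p_{i-1} + p_{i-2}, q_i = a_i*q_{i-1} + q_{i-2} with p_{-2}=0, p_{-1}=1, q_{-2}=1, q_{-1}=0), until the denominator exceeds 40:
  i=0: a_0=1, p_0 = 1*1 + 0 = 1, q_0 = 1*0 + 1 = 1.
  i=1: a_1=6, p_1 = 6*1 + 1 = 7, q_1 = 6*1 + 0 = 6.
  i=2: a_2=6, p_2 = 6*7 + 1 = 43, q_2 = 6*6 + 1 = 37.
  i=3: a_3=1, p_3 = 1*43 + 7 = 50, q_3 = 1*37 + 6 = 43.
q_3 = 43 > 40, so the last convergent with denominator <= 40 is p_2/q_2 = 43/37.
The closest fraction with denominator <= 40 is either p_2/q_2 or the intermediate fraction (k*p_2 + p_1)/(k*q_2 + q_1) with the largest k >= 1 whose denominator stays <= 40; these approach x as k grows, and every other convergent or intermediate fraction in range is farther away.
Largest k: floor((40 - q_1)/q_2) = floor((40 - 6)/37) = 0.
Since k = 0, no intermediate fraction beyond p_2/q_2 has denominator <= 40, so the convergent 43/37 is the closest (its error is |329*37 - 43*283|/(283*37) = 4/10471).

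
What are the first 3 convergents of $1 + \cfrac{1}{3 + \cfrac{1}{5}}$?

Using the convergent recurrence p_i = a_i*p_{i-1} + p_{i-2}, q_i = a_i*q_{i-1} + q_{i-2} with p_{-2}=0, p_{-1}=1, q_{-2}=1, q_{-1}=0:
  i=0: a_0=1, p_0 = 1*1 + 0 = 1, q_0 = 1*0 + 1 = 1.
  i=1: a_1=3, p_1 = 3*1 + 1 = 4, q_1 = 3*1 + 0 = 3.
  i=2: a_2=5, p_2 = 5*4 + 1 = 21, q_2 = 5*3 + 1 = 16.

1/1, 4/3, 21/16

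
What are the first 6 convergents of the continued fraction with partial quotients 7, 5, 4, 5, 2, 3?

7/1, 36/5, 151/21, 791/110, 1733/241, 5990/833

Using the convergent recurrence p_i = a_i*p_{i-1} + p_{i-2}, q_i = a_i*q_{i-1} + q_{i-2} with p_{-2}=0, p_{-1}=1, q_{-2}=1, q_{-1}=0:
  i=0: a_0=7, p_0 = 7*1 + 0 = 7, q_0 = 7*0 + 1 = 1.
  i=1: a_1=5, p_1 = 5*7 + 1 = 36, q_1 = 5*1 + 0 = 5.
  i=2: a_2=4, p_2 = 4*36 + 7 = 151, q_2 = 4*5 + 1 = 21.
  i=3: a_3=5, p_3 = 5*151 + 36 = 791, q_3 = 5*21 + 5 = 110.
  i=4: a_4=2, p_4 = 2*791 + 151 = 1733, q_4 = 2*110 + 21 = 241.
  i=5: a_5=3, p_5 = 3*1733 + 791 = 5990, q_5 = 3*241 + 110 = 833.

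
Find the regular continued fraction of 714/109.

Run the Euclidean algorithm on 714 and 109; the successive quotients are the partial quotients a_0, a_1, ... (each step inverts the fractional part left over by the previous one):
  714 = 6*109 + 60, so a_0 = 6.
  109 = 1*60 + 49, so a_1 = 1.
  60 = 1*49 + 11, so a_2 = 1.
  49 = 4*11 + 5, so a_3 = 4.
  11 = 2*5 + 1, so a_4 = 2.
  5 = 5*1 + 0, so a_5 = 5.
The remainder reaches 0 after 6 divisions, so the expansion has 6 partial quotients, read off in order.

[6; 1, 1, 4, 2, 5]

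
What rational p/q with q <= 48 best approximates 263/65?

174/43

Expand x = 263/65 as a continued fraction with the Euclidean algorithm:
  263 = 4*65 + 3, so a_0 = 4.
  65 = 21*3 + 2, so a_1 = 21.
  3 = 1*2 + 1, so a_2 = 1.
  2 = 2*1 + 0, so a_3 = 2.
so x = [4; 21, 1, 2].
Convergents (p_i = a_i*p_{i-1} + p_{i-2}, q_i = a_i*q_{i-1} + q_{i-2} with p_{-2}=0, p_{-1}=1, q_{-2}=1, q_{-1}=0), until the denominator exceeds 48:
  i=0: a_0=4, p_0 = 4*1 + 0 = 4, q_0 = 4*0 + 1 = 1.
  i=1: a_1=21, p_1 = 21*4 + 1 = 85, q_1 = 21*1 + 0 = 21.
  i=2: a_2=1, p_2 = 1*85 + 4 = 89, q_2 = 1*21 + 1 = 22.
  i=3: a_3=2, p_3 = 2*89 + 85 = 263, q_3 = 2*22 + 21 = 65.
q_3 = 65 > 48, so the last convergent with denominator <= 48 is p_2/q_2 = 89/22.
The closest fraction with denominator <= 48 is either p_2/q_2 or the intermediate fraction (k*p_2 + p_1)/(k*q_2 + q_1) with the largest k >= 1 whose denominator stays <= 48; these approach x as k grows, and every other convergent or intermediate fraction in range is farther away.
Largest k: floor((48 - q_1)/q_2) = floor((48 - 21)/22) = 1.
That gives (1*89 + 85)/(1*22 + 21) = 174/43.
Compare the errors: |x - 89/22| = |263*22 - 89*65|/(65*22) = 1/1430, and |x - 174/43| = |263*43 - 174*65|/(65*43) = 1/2795.
Cross-multiplying, 1*1430 = 1430 < 2795 = 1*2795, so 1/2795 is smaller: the intermediate fraction 174/43 is closer to x than 89/22.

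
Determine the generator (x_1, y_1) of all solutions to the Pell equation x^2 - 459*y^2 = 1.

(x, y) = (499850, 23331)

First expand sqrt(459) as a continued fraction. With x_i = (sqrt(459) + m_i)/d_i and (m_0, d_0) = (0, 1): a_0 = floor(sqrt(459)) = 21, since 21^2 = 441 <= 459 < 484 = 22^2.
Iterate m_{i+1} = d_i*a_i - m_i, d_{i+1} = (459 - m_{i+1}^2)/d_i, a_{i+1} = floor((a_0 + m_{i+1})/d_{i+1}):
  m_1 = 1*21 - 0 = 21, d_1 = (459 - 21^2)/1 = 18/1 = 18, a_1 = floor((21 + 21)/18) = 2.
  m_2 = 18*2 - 21 = 15, d_2 = (459 - 15^2)/18 = 234/18 = 13, a_2 = floor((21 + 15)/13) = 2.
  m_3 = 13*2 - 15 = 11, d_3 = (459 - 11^2)/13 = 338/13 = 26, a_3 = floor((21 + 11)/26) = 1.
  m_4 = 26*1 - 11 = 15, d_4 = (459 - 15^2)/26 = 234/26 = 9, a_4 = floor((21 + 15)/9) = 4.
  m_5 = 9*4 - 15 = 21, d_5 = (459 - 21^2)/9 = 18/9 = 2, a_5 = floor((21 + 21)/2) = 21.
  m_6 = 2*21 - 21 = 21, d_6 = (459 - 21^2)/2 = 18/2 = 9, a_6 = floor((21 + 21)/9) = 4.
  m_7 = 9*4 - 21 = 15, d_7 = (459 - 15^2)/9 = 234/9 = 26, a_7 = floor((21 + 15)/26) = 1.
  m_8 = 26*1 - 15 = 11, d_8 = (459 - 11^2)/26 = 338/26 = 13, a_8 = floor((21 + 11)/13) = 2.
  m_9 = 13*2 - 11 = 15, d_9 = (459 - 15^2)/13 = 234/13 = 18, a_9 = floor((21 + 15)/18) = 2.
  m_10 = 18*2 - 15 = 21, d_10 = (459 - 21^2)/18 = 18/18 = 1, a_10 = floor((21 + 21)/1) = 42.
  m_11 = 1*42 - 21 = 21, d_11 = (459 - 21^2)/1 = 18/1 = 18: (m_11, d_11) = (m_1, d_1) = (21, 18), so from here the quotients repeat a_1, ..., a_10; the period length is 10.
So sqrt(459) = [21; (2, 2, 1, 4, 21, 4, 1, 2, 2, 42)] with period length k = 10.
k is even, so the fundamental solution of x^2 - 459y^2 = 1 is (p_{k-1}, q_{k-1}) = (p_9, q_9); compute convergents through index 9.
Convergents (p_i = a_i*p_{i-1} + p_{i-2}, q_i = a_i*q_{i-1} + q_{i-2} with p_{-2}=0, p_{-1}=1, q_{-2}=1, q_{-1}=0):
  i=0: a_0=21, p_0 = 21*1 + 0 = 21, q_0 = 21*0 + 1 = 1.
  i=1: a_1=2, p_1 = 2*21 + 1 = 43, q_1 = 2*1 + 0 = 2.
  i=2: a_2=2, p_2 = 2*43 + 21 = 107, q_2 = 2*2 + 1 = 5.
  i=3: a_3=1, p_3 = 1*107 + 43 = 150, q_3 = 1*5 + 2 = 7.
  i=4: a_4=4, p_4 = 4*150 + 107 = 707, q_4 = 4*7 + 5 = 33.
  i=5: a_5=21, p_5 = 21*707 + 150 = 14997, q_5 = 21*33 + 7 = 700.
  i=6: a_6=4, p_6 = 4*14997 + 707 = 60695, q_6 = 4*700 + 33 = 2833.
  i=7: a_7=1, p_7 = 1*60695 + 14997 = 75692, q_7 = 1*2833 + 700 = 3533.
  i=8: a_8=2, p_8 = 2*75692 + 60695 = 212079, q_8 = 2*3533 + 2833 = 9899.
  i=9: a_9=2, p_9 = 2*212079 + 75692 = 499850, q_9 = 2*9899 + 3533 = 23331.
Check: 499850^2 - 459*23331^2 = 249850022500 - 249850022499 = 1, so (x, y) = (499850, 23331) solves the equation, and by the theorem it is the least positive solution.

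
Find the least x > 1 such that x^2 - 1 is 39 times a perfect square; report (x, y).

First expand sqrt(39) as a continued fraction. With x_i = (sqrt(39) + m_i)/d_i and (m_0, d_0) = (0, 1): a_0 = floor(sqrt(39)) = 6, since 6^2 = 36 <= 39 < 49 = 7^2.
Iterate m_{i+1} = d_i*a_i - m_i, d_{i+1} = (39 - m_{i+1}^2)/d_i, a_{i+1} = floor((a_0 + m_{i+1})/d_{i+1}):
  m_1 = 1*6 - 0 = 6, d_1 = (39 - 6^2)/1 = 3/1 = 3, a_1 = floor((6 + 6)/3) = 4.
  m_2 = 3*4 - 6 = 6, d_2 = (39 - 6^2)/3 = 3/3 = 1, a_2 = floor((6 + 6)/1) = 12.
  m_3 = 1*12 - 6 = 6, d_3 = (39 - 6^2)/1 = 3/1 = 3: (m_3, d_3) = (m_1, d_1) = (6, 3), so from here the quotients repeat a_1, a_2; the period length is 2.
So sqrt(39) = [6; (4, 12)] with period length k = 2.
k is even, so the fundamental solution of x^2 - 39y^2 = 1 is (p_{k-1}, q_{k-1}) = (p_1, q_1); compute convergents through index 1.
Convergents (p_i = a_i*p_{i-1} + p_{i-2}, q_i = a_i*q_{i-1} + q_{i-2} with p_{-2}=0, p_{-1}=1, q_{-2}=1, q_{-1}=0):
  i=0: a_0=6, p_0 = 6*1 + 0 = 6, q_0 = 6*0 + 1 = 1.
  i=1: a_1=4, p_1 = 4*6 + 1 = 25, q_1 = 4*1 + 0 = 4.
Check: 25^2 - 39*4^2 = 625 - 624 = 1, so (x, y) = (25, 4) solves the equation, and by the theorem it is the least positive solution.

(x, y) = (25, 4)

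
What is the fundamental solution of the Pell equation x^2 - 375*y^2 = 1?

(x, y) = (15124, 781)

First expand sqrt(375) as a continued fraction. With x_i = (sqrt(375) + m_i)/d_i and (m_0, d_0) = (0, 1): a_0 = floor(sqrt(375)) = 19, since 19^2 = 361 <= 375 < 400 = 20^2.
Iterate m_{i+1} = d_i*a_i - m_i, d_{i+1} = (375 - m_{i+1}^2)/d_i, a_{i+1} = floor((a_0 + m_{i+1})/d_{i+1}):
  m_1 = 1*19 - 0 = 19, d_1 = (375 - 19^2)/1 = 14/1 = 14, a_1 = floor((19 + 19)/14) = 2.
  m_2 = 14*2 - 19 = 9, d_2 = (375 - 9^2)/14 = 294/14 = 21, a_2 = floor((19 + 9)/21) = 1.
  m_3 = 21*1 - 9 = 12, d_3 = (375 - 12^2)/21 = 231/21 = 11, a_3 = floor((19 + 12)/11) = 2.
  m_4 = 11*2 - 12 = 10, d_4 = (375 - 10^2)/11 = 275/11 = 25, a_4 = floor((19 + 10)/25) = 1.
  m_5 = 25*1 - 10 = 15, d_5 = (375 - 15^2)/25 = 150/25 = 6, a_5 = floor((19 + 15)/6) = 5.
  m_6 = 6*5 - 15 = 15, d_6 = (375 - 15^2)/6 = 150/6 = 25, a_6 = floor((19 + 15)/25) = 1.
  m_7 = 25*1 - 15 = 10, d_7 = (375 - 10^2)/25 = 275/25 = 11, a_7 = floor((19 + 10)/11) = 2.
  m_8 = 11*2 - 10 = 12, d_8 = (375 - 12^2)/11 = 231/11 = 21, a_8 = floor((19 + 12)/21) = 1.
  m_9 = 21*1 - 12 = 9, d_9 = (375 - 9^2)/21 = 294/21 = 14, a_9 = floor((19 + 9)/14) = 2.
  m_10 = 14*2 - 9 = 19, d_10 = (375 - 19^2)/14 = 14/14 = 1, a_10 = floor((19 + 19)/1) = 38.
  m_11 = 1*38 - 19 = 19, d_11 = (375 - 19^2)/1 = 14/1 = 14: (m_11, d_11) = (m_1, d_1) = (19, 14), so from here the quotients repeat a_1, ..., a_10; the period length is 10.
So sqrt(375) = [19; (2, 1, 2, 1, 5, 1, 2, 1, 2, 38)] with period length k = 10.
k is even, so the fundamental solution of x^2 - 375y^2 = 1 is (p_{k-1}, q_{k-1}) = (p_9, q_9); compute convergents through index 9.
Convergents (p_i = a_i*p_{i-1} + p_{i-2}, q_i = a_i*q_{i-1} + q_{i-2} with p_{-2}=0, p_{-1}=1, q_{-2}=1, q_{-1}=0):
  i=0: a_0=19, p_0 = 19*1 + 0 = 19, q_0 = 19*0 + 1 = 1.
  i=1: a_1=2, p_1 = 2*19 + 1 = 39, q_1 = 2*1 + 0 = 2.
  i=2: a_2=1, p_2 = 1*39 + 19 = 58, q_2 = 1*2 + 1 = 3.
  i=3: a_3=2, p_3 = 2*58 + 39 = 155, q_3 = 2*3 + 2 = 8.
  i=4: a_4=1, p_4 = 1*155 + 58 = 213, q_4 = 1*8 + 3 = 11.
  i=5: a_5=5, p_5 = 5*213 + 155 = 1220, q_5 = 5*11 + 8 = 63.
  i=6: a_6=1, p_6 = 1*1220 + 213 = 1433, q_6 = 1*63 + 11 = 74.
  i=7: a_7=2, p_7 = 2*1433 + 1220 = 4086, q_7 = 2*74 + 63 = 211.
  i=8: a_8=1, p_8 = 1*4086 + 1433 = 5519, q_8 = 1*211 + 74 = 285.
  i=9: a_9=2, p_9 = 2*5519 + 4086 = 15124, q_9 = 2*285 + 211 = 781.
Check: 15124^2 - 375*781^2 = 228735376 - 228735375 = 1, so (x, y) = (15124, 781) solves the equation, and by the theorem it is the least positive solution.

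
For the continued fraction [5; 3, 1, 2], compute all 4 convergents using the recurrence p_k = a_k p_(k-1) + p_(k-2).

Using the convergent recurrence p_i = a_i*p_{i-1} + p_{i-2}, q_i = a_i*q_{i-1} + q_{i-2} with p_{-2}=0, p_{-1}=1, q_{-2}=1, q_{-1}=0:
  i=0: a_0=5, p_0 = 5*1 + 0 = 5, q_0 = 5*0 + 1 = 1.
  i=1: a_1=3, p_1 = 3*5 + 1 = 16, q_1 = 3*1 + 0 = 3.
  i=2: a_2=1, p_2 = 1*16 + 5 = 21, q_2 = 1*3 + 1 = 4.
  i=3: a_3=2, p_3 = 2*21 + 16 = 58, q_3 = 2*4 + 3 = 11.

5/1, 16/3, 21/4, 58/11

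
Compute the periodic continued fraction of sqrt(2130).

Write x_i = (sqrt(2130) + m_i)/d_i with (m_0, d_0) = (0, 1). a_0 = floor(sqrt(2130)) = 46, since 46^2 = 2116 <= 2130 < 2209 = 47^2.
Iterate m_{i+1} = d_i*a_i - m_i, d_{i+1} = (2130 - m_{i+1}^2)/d_i, a_{i+1} = floor((a_0 + m_{i+1})/d_{i+1}):
  m_1 = 1*46 - 0 = 46, d_1 = (2130 - 46^2)/1 = 14/1 = 14, a_1 = floor((46 + 46)/14) = 6.
  m_2 = 14*6 - 46 = 38, d_2 = (2130 - 38^2)/14 = 686/14 = 49, a_2 = floor((46 + 38)/49) = 1.
  m_3 = 49*1 - 38 = 11, d_3 = (2130 - 11^2)/49 = 2009/49 = 41, a_3 = floor((46 + 11)/41) = 1.
  m_4 = 41*1 - 11 = 30, d_4 = (2130 - 30^2)/41 = 1230/41 = 30, a_4 = floor((46 + 30)/30) = 2.
  m_5 = 30*2 - 30 = 30, d_5 = (2130 - 30^2)/30 = 1230/30 = 41, a_5 = floor((46 + 30)/41) = 1.
  m_6 = 41*1 - 30 = 11, d_6 = (2130 - 11^2)/41 = 2009/41 = 49, a_6 = floor((46 + 11)/49) = 1.
  m_7 = 49*1 - 11 = 38, d_7 = (2130 - 38^2)/49 = 686/49 = 14, a_7 = floor((46 + 38)/14) = 6.
  m_8 = 14*6 - 38 = 46, d_8 = (2130 - 46^2)/14 = 14/14 = 1, a_8 = floor((46 + 46)/1) = 92.
  m_9 = 1*92 - 46 = 46, d_9 = (2130 - 46^2)/1 = 14/1 = 14: (m_9, d_9) = (m_1, d_1) = (46, 14), so from here the quotients repeat a_1, ..., a_8; the period length is 8.
Hence the expansion of sqrt(2130) is a_0 = 46 followed by the repeating block 6, 1, 1, 2, 1, 1, 6, 92 (period 8).

[46; (6, 1, 1, 2, 1, 1, 6, 92)]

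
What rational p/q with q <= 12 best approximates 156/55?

Expand x = 156/55 as a continued fraction with the Euclidean algorithm:
  156 = 2*55 + 46, so a_0 = 2.
  55 = 1*46 + 9, so a_1 = 1.
  46 = 5*9 + 1, so a_2 = 5.
  9 = 9*1 + 0, so a_3 = 9.
so x = [2; 1, 5, 9].
Convergents (p_i = a_i*p_{i-1} + p_{i-2}, q_i = a_i*q_{i-1} + q_{i-2} with p_{-2}=0, p_{-1}=1, q_{-2}=1, q_{-1}=0), until the denominator exceeds 12:
  i=0: a_0=2, p_0 = 2*1 + 0 = 2, q_0 = 2*0 + 1 = 1.
  i=1: a_1=1, p_1 = 1*2 + 1 = 3, q_1 = 1*1 + 0 = 1.
  i=2: a_2=5, p_2 = 5*3 + 2 = 17, q_2 = 5*1 + 1 = 6.
  i=3: a_3=9, p_3 = 9*17 + 3 = 156, q_3 = 9*6 + 1 = 55.
q_3 = 55 > 12, so the last convergent with denominator <= 12 is p_2/q_2 = 17/6.
The closest fraction with denominator <= 12 is either p_2/q_2 or the intermediate fraction (k*p_2 + p_1)/(k*q_2 + q_1) with the largest k >= 1 whose denominator stays <= 12; these approach x as k grows, and every other convergent or intermediate fraction in range is farther away.
Largest k: floor((12 - q_1)/q_2) = floor((12 - 1)/6) = 1.
That gives (1*17 + 3)/(1*6 + 1) = 20/7.
Compare the errors: |x - 17/6| = |156*6 - 17*55|/(55*6) = 1/330, and |x - 20/7| = |156*7 - 20*55|/(55*7) = 8/385.
Cross-multiplying, 1*385 = 385 < 2640 = 8*330, so 1/330 is smaller: the convergent 17/6 is closer to x than 20/7.

17/6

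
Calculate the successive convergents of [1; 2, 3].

1/1, 3/2, 10/7

Using the convergent recurrence p_i = a_i*p_{i-1} + p_{i-2}, q_i = a_i*q_{i-1} + q_{i-2} with p_{-2}=0, p_{-1}=1, q_{-2}=1, q_{-1}=0:
  i=0: a_0=1, p_0 = 1*1 + 0 = 1, q_0 = 1*0 + 1 = 1.
  i=1: a_1=2, p_1 = 2*1 + 1 = 3, q_1 = 2*1 + 0 = 2.
  i=2: a_2=3, p_2 = 3*3 + 1 = 10, q_2 = 3*2 + 1 = 7.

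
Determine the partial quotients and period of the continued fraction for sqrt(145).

[12; (24)]

Write x_i = (sqrt(145) + m_i)/d_i with (m_0, d_0) = (0, 1). a_0 = floor(sqrt(145)) = 12, since 12^2 = 144 <= 145 < 169 = 13^2.
Iterate m_{i+1} = d_i*a_i - m_i, d_{i+1} = (145 - m_{i+1}^2)/d_i, a_{i+1} = floor((a_0 + m_{i+1})/d_{i+1}):
  m_1 = 1*12 - 0 = 12, d_1 = (145 - 12^2)/1 = 1/1 = 1, a_1 = floor((12 + 12)/1) = 24.
  m_2 = 1*24 - 12 = 12, d_2 = (145 - 12^2)/1 = 1/1 = 1: (m_2, d_2) = (m_1, d_1) = (12, 1), so from here the quotient a_1 repeats; the period length is 1.
Hence the expansion of sqrt(145) is a_0 = 12 followed by the repeating block 24 (period 1).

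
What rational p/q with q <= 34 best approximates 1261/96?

Expand x = 1261/96 as a continued fraction with the Euclidean algorithm:
  1261 = 13*96 + 13, so a_0 = 13.
  96 = 7*13 + 5, so a_1 = 7.
  13 = 2*5 + 3, so a_2 = 2.
  5 = 1*3 + 2, so a_3 = 1.
  3 = 1*2 + 1, so a_4 = 1.
  2 = 2*1 + 0, so a_5 = 2.
so x = [13; 7, 2, 1, 1, 2].
Convergents (p_i = a_i*p_{i-1} + p_{i-2}, q_i = a_i*q_{i-1} + q_{i-2} with p_{-2}=0, p_{-1}=1, q_{-2}=1, q_{-1}=0), until the denominator exceeds 34:
  i=0: a_0=13, p_0 = 13*1 + 0 = 13, q_0 = 13*0 + 1 = 1.
  i=1: a_1=7, p_1 = 7*13 + 1 = 92, q_1 = 7*1 + 0 = 7.
  i=2: a_2=2, p_2 = 2*92 + 13 = 197, q_2 = 2*7 + 1 = 15.
  i=3: a_3=1, p_3 = 1*197 + 92 = 289, q_3 = 1*15 + 7 = 22.
  i=4: a_4=1, p_4 = 1*289 + 197 = 486, q_4 = 1*22 + 15 = 37.
q_4 = 37 > 34, so the last convergent with denominator <= 34 is p_3/q_3 = 289/22.
The closest fraction with denominator <= 34 is either p_3/q_3 or the intermediate fraction (k*p_3 + p_2)/(k*q_3 + q_2) with the largest k >= 1 whose denominator stays <= 34; these approach x as k grows, and every other convergent or intermediate fraction in range is farther away.
Largest k: floor((34 - q_2)/q_3) = floor((34 - 15)/22) = 0.
Since k = 0, no intermediate fraction beyond p_3/q_3 has denominator <= 34, so the convergent 289/22 is the closest (its error is |1261*22 - 289*96|/(96*22) = 2/2112).

289/22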